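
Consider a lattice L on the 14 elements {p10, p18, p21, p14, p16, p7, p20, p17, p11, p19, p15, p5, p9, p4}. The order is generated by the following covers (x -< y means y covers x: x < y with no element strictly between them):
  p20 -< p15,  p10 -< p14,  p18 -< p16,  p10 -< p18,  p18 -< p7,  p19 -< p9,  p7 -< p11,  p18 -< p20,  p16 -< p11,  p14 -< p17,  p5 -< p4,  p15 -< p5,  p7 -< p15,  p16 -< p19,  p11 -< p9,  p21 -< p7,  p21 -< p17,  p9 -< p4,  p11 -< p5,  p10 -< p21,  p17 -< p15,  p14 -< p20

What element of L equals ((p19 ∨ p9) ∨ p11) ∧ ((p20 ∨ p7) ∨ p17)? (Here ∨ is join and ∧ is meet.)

p19 ∨ p9 = p9
p9 ∨ p11 = p9
p20 ∨ p7 = p15
p15 ∨ p17 = p15
p9 ∧ p15 = p7

p7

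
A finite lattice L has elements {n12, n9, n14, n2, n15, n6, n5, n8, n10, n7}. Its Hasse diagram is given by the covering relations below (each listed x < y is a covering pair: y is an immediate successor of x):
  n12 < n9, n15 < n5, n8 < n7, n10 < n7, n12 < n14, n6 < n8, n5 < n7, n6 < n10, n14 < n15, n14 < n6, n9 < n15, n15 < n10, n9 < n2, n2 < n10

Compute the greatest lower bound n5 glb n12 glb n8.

n12

Common lower bounds of {n5, n12, n8}: n12.
The greatest among these is n12.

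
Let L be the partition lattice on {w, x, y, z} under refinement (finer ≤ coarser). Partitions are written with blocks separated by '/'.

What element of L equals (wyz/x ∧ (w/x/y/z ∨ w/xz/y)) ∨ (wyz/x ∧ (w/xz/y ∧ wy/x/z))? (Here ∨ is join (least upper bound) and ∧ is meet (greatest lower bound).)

w/x/y/z

w/x/y/z ∨ w/xz/y = w/xz/y
wyz/x ∧ w/xz/y = w/x/y/z
w/xz/y ∧ wy/x/z = w/x/y/z
wyz/x ∧ w/x/y/z = w/x/y/z
w/x/y/z ∨ w/x/y/z = w/x/y/z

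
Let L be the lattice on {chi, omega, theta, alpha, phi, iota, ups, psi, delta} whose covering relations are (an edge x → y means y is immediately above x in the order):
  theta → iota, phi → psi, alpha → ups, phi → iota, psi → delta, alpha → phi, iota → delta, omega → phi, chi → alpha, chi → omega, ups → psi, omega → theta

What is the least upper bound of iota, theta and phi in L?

Common upper bounds of {iota, theta, phi}: delta, iota.
The least among these is iota.

iota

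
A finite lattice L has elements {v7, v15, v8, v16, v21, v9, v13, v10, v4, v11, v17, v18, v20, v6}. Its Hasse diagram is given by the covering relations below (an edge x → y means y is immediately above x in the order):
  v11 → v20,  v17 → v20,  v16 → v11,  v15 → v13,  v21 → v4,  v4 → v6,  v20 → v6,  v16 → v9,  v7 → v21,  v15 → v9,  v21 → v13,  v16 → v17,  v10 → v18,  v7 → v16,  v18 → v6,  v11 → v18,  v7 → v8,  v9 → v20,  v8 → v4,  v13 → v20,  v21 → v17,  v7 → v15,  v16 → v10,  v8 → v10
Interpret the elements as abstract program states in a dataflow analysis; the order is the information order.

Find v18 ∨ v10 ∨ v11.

Common upper bounds of {v18, v10, v11}: v18, v6.
The least among these is v18.

v18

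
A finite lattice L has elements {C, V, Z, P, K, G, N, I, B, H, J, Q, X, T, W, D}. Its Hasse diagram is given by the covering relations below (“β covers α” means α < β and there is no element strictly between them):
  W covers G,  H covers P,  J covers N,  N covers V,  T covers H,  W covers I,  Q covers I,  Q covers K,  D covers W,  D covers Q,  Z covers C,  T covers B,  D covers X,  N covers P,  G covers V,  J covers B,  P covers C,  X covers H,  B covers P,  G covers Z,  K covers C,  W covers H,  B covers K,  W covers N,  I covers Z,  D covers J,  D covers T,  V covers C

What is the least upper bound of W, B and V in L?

D

Common upper bounds of {W, B, V}: D.
The least among these is D.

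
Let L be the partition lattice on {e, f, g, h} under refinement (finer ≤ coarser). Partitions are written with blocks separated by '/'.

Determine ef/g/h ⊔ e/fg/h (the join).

efg/h

The join of ef/g/h and e/fg/h merges any blocks that overlap across the partitions, giving efg/h.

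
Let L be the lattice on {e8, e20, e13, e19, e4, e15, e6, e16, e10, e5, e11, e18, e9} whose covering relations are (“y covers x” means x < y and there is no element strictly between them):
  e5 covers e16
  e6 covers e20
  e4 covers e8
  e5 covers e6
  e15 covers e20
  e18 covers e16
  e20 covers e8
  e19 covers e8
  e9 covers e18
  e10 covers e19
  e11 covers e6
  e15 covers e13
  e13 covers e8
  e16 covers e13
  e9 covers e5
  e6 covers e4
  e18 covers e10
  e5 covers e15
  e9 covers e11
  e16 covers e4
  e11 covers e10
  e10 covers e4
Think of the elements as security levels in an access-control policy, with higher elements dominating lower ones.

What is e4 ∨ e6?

Common upper bounds of {e4, e6}: e11, e5, e6, e9.
The least among these is e6.

e6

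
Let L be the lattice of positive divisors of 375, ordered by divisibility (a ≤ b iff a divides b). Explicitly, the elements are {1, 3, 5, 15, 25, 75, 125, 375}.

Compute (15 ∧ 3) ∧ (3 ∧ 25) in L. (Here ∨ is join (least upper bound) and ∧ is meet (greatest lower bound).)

15 ∧ 3 = 3
3 ∧ 25 = 1
3 ∧ 1 = 1

1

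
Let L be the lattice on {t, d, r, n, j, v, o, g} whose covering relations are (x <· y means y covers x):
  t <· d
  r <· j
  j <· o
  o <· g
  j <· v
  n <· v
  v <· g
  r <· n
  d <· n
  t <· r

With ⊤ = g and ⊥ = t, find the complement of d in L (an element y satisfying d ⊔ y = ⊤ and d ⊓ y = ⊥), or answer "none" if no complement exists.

o

Need y with d ∨ y = g and d ∧ y = t.
Checking each element gives: o.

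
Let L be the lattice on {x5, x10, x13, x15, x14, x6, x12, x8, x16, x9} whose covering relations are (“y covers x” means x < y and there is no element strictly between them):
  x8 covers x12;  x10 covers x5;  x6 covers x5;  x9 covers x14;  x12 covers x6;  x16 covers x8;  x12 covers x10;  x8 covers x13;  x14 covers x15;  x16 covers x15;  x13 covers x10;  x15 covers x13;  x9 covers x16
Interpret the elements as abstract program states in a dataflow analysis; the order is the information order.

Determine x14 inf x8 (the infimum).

x13

Common lower bounds of {x14, x8}: x10, x13, x5.
The greatest among these is x13.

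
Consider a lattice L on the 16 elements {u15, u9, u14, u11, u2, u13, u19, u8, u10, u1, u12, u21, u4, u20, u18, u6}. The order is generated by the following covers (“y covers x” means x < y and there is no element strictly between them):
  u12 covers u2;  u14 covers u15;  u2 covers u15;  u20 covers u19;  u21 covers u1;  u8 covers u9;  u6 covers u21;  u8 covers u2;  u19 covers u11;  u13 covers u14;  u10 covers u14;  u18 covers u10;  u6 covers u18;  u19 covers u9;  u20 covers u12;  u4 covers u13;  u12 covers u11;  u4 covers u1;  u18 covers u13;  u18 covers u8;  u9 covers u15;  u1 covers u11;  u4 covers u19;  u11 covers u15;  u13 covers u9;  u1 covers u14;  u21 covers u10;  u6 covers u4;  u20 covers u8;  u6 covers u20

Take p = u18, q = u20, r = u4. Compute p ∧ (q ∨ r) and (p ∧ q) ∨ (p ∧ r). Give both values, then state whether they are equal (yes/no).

q ∨ r = u6, so p ∧ (q ∨ r) = u18 ∧ u6 = u18.
p ∧ q = u8 and p ∧ r = u13, so (p ∧ q) ∨ (p ∧ r) = u8 ∨ u13 = u18.
Equal: yes.

u18; u18; yes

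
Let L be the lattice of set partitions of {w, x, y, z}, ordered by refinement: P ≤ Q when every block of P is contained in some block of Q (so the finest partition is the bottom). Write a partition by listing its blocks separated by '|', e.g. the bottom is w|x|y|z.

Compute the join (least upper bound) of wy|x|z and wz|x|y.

wyz|x

Common upper bounds of {wy|x|z, wz|x|y}: wxyz, wyz|x.
The least among these is wyz|x.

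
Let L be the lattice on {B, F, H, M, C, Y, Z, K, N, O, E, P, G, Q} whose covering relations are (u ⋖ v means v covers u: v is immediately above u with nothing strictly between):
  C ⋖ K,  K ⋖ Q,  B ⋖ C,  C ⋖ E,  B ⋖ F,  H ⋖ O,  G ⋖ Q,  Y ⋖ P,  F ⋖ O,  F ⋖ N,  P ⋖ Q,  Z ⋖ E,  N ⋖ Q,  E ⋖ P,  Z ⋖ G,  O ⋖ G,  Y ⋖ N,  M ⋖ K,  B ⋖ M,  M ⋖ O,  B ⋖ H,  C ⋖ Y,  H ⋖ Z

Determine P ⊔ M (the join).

Common upper bounds of {P, M}: Q.
The least among these is Q.

Q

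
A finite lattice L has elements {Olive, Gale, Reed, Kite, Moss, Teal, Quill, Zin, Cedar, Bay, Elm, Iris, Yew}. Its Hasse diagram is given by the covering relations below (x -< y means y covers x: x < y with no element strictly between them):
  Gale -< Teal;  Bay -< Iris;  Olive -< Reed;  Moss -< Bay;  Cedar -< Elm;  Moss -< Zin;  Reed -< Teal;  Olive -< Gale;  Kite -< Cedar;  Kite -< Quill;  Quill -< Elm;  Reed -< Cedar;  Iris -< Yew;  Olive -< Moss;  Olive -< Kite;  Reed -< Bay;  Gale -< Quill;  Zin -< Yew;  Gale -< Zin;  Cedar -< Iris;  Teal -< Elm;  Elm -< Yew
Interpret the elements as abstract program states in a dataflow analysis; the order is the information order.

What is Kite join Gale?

Common upper bounds of {Kite, Gale}: Elm, Quill, Yew.
The least among these is Quill.

Quill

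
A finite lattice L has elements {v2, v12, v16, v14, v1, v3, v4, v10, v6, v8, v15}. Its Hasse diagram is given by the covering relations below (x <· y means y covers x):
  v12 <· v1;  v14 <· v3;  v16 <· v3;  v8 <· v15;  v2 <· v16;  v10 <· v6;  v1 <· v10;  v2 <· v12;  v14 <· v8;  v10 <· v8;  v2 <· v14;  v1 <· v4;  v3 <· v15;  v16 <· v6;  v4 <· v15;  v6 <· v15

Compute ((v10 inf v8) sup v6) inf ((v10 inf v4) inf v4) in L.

v1

v10 ∧ v8 = v10
v10 ∨ v6 = v6
v10 ∧ v4 = v1
v1 ∧ v4 = v1
v6 ∧ v1 = v1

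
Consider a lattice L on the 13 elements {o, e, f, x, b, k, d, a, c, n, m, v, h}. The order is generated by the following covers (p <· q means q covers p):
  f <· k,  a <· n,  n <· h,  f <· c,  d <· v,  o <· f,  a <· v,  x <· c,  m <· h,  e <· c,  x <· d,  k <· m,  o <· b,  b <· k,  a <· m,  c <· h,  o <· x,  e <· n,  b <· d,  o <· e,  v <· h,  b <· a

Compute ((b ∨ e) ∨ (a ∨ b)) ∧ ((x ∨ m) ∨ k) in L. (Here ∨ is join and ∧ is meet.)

b ∨ e = n
a ∨ b = a
n ∨ a = n
x ∨ m = h
h ∨ k = h
n ∧ h = n

n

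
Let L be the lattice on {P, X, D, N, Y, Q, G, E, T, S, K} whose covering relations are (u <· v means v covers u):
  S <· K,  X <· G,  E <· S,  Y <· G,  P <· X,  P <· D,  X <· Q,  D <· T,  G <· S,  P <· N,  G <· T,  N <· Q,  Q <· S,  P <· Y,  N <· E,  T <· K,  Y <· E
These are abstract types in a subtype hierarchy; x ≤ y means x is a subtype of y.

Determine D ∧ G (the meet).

P

Common lower bounds of {D, G}: P.
The greatest among these is P.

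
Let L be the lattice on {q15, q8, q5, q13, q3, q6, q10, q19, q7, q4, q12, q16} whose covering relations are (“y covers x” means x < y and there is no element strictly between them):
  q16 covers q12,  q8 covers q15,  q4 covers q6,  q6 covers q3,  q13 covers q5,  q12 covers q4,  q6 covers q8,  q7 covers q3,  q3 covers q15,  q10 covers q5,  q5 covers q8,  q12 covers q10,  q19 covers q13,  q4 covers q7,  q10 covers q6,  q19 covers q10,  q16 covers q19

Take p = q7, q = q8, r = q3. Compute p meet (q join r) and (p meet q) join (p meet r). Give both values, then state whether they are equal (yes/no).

q3; q3; yes

q join r = q6, so p meet (q join r) = q7 meet q6 = q3.
p meet q = q15 and p meet r = q3, so (p meet q) join (p meet r) = q15 join q3 = q3.
Equal: yes.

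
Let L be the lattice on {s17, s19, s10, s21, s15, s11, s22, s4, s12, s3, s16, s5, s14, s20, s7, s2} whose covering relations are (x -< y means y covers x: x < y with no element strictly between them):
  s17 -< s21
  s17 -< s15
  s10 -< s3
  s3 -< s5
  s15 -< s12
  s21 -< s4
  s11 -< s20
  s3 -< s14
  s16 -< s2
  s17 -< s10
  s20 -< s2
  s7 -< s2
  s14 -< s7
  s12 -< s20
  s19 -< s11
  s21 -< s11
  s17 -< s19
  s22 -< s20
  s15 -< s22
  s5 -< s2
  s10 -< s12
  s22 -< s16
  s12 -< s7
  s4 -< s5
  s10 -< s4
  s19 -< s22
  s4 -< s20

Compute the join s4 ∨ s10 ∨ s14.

Common upper bounds of {s4, s10, s14}: s2.
The least among these is s2.

s2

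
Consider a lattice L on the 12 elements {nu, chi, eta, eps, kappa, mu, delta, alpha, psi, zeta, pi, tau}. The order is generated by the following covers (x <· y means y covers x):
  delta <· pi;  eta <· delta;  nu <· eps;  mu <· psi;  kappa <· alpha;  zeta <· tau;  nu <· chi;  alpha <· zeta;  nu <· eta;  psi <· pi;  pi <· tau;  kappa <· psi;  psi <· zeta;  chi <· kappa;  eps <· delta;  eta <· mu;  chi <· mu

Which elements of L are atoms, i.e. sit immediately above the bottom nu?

The atoms are exactly the elements that cover nu: chi, eps, eta.

chi, eps, eta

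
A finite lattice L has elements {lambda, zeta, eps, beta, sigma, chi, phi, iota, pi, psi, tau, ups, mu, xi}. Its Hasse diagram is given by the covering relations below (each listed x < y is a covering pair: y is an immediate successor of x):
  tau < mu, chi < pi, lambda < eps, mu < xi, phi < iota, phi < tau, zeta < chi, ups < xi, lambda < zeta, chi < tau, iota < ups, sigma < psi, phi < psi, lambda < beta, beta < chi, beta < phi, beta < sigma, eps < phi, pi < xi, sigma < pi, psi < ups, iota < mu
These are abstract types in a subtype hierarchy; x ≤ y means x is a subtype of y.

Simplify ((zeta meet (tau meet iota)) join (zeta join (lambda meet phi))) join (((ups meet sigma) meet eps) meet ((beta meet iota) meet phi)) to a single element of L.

tau ∧ iota = phi
zeta ∧ phi = lambda
lambda ∧ phi = lambda
zeta ∨ lambda = zeta
lambda ∨ zeta = zeta
ups ∧ sigma = sigma
sigma ∧ eps = lambda
beta ∧ iota = beta
beta ∧ phi = beta
lambda ∧ beta = lambda
zeta ∨ lambda = zeta

zeta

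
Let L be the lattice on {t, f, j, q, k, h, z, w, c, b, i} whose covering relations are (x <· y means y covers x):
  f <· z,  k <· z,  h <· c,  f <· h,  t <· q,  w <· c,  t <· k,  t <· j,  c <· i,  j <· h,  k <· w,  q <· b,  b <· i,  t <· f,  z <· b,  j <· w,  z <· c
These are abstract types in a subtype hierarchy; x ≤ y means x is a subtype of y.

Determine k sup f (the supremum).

Common upper bounds of {k, f}: b, c, i, z.
The least among these is z.

z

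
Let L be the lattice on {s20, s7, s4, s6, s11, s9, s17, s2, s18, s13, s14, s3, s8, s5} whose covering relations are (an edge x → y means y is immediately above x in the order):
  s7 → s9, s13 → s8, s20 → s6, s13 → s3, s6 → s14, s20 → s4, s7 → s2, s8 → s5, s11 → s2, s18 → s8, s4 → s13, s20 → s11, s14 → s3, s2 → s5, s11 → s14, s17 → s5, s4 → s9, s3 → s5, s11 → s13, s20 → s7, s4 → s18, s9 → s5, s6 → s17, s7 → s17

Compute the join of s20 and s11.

s11

Common upper bounds of {s20, s11}: s11, s13, s14, s2, s3, s5, s8.
The least among these is s11.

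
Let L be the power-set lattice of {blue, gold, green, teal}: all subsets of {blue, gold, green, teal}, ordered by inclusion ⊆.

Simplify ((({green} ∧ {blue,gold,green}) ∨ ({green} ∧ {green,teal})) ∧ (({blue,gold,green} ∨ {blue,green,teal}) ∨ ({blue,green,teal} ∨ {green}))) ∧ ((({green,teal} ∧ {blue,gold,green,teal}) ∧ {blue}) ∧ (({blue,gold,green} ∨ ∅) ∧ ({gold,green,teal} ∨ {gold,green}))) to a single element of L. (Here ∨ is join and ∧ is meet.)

{green} ∧ {blue,gold,green} = {green}
{green} ∧ {green,teal} = {green}
{green} ∨ {green} = {green}
{blue,gold,green} ∨ {blue,green,teal} = {blue,gold,green,teal}
{blue,green,teal} ∨ {green} = {blue,green,teal}
{blue,gold,green,teal} ∨ {blue,green,teal} = {blue,gold,green,teal}
{green} ∧ {blue,gold,green,teal} = {green}
{green,teal} ∧ {blue,gold,green,teal} = {green,teal}
{green,teal} ∧ {blue} = ∅
{blue,gold,green} ∨ ∅ = {blue,gold,green}
{gold,green,teal} ∨ {gold,green} = {gold,green,teal}
{blue,gold,green} ∧ {gold,green,teal} = {gold,green}
∅ ∧ {gold,green} = ∅
{green} ∧ ∅ = ∅

∅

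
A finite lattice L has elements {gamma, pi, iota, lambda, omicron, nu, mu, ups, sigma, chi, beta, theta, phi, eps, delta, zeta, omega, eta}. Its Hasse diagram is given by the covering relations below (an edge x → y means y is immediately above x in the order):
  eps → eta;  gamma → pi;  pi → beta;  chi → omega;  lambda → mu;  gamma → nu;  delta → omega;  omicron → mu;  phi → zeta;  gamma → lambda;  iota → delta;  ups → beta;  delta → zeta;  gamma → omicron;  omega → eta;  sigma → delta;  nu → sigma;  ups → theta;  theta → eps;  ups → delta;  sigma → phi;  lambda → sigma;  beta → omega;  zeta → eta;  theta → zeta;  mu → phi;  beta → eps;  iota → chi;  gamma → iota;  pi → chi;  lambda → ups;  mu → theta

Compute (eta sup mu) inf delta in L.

eta ∨ mu = eta
eta ∧ delta = delta

delta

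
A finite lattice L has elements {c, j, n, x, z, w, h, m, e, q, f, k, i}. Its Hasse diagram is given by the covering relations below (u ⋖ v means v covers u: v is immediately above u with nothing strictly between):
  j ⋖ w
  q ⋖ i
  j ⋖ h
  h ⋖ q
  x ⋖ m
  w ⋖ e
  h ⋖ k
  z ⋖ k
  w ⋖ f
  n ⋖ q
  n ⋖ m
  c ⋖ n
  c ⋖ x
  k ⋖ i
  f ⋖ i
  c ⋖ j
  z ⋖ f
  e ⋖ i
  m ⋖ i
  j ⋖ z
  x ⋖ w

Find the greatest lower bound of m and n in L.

Common lower bounds of {m, n}: c, n.
The greatest among these is n.

n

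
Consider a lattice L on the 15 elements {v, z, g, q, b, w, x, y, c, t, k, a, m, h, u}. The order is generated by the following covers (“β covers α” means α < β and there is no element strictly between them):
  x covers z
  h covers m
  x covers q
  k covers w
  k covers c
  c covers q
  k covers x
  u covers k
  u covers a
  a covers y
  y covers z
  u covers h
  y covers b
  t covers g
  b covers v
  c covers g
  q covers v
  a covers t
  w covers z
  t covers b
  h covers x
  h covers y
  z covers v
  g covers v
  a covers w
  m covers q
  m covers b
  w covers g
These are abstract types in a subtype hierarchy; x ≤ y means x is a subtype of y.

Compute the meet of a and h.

Common lower bounds of {a, h}: b, v, y, z.
The greatest among these is y.

y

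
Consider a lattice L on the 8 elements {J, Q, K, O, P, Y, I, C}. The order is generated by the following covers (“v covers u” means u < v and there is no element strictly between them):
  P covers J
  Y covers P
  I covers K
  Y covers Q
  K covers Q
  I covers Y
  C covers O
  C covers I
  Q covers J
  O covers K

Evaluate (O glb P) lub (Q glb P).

J

O ∧ P = J
Q ∧ P = J
J ∨ J = J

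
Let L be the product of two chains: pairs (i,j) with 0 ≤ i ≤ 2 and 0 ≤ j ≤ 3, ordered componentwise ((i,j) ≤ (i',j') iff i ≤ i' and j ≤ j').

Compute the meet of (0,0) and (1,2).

(0,0)

Common lower bounds of {(0,0), (1,2)}: (0,0).
The greatest among these is (0,0).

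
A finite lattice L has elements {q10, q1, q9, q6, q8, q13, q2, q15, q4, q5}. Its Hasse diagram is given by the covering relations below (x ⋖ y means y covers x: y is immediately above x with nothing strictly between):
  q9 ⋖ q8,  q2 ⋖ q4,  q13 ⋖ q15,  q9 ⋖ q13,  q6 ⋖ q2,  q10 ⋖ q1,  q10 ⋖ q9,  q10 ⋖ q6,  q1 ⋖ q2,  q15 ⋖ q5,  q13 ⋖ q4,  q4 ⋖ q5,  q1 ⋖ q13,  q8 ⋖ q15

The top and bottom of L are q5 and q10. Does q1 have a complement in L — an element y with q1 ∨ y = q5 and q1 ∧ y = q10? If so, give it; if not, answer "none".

none

For every candidate y, either q1 ∨ y ≠ q5 or q1 ∧ y ≠ q10; no complement exists.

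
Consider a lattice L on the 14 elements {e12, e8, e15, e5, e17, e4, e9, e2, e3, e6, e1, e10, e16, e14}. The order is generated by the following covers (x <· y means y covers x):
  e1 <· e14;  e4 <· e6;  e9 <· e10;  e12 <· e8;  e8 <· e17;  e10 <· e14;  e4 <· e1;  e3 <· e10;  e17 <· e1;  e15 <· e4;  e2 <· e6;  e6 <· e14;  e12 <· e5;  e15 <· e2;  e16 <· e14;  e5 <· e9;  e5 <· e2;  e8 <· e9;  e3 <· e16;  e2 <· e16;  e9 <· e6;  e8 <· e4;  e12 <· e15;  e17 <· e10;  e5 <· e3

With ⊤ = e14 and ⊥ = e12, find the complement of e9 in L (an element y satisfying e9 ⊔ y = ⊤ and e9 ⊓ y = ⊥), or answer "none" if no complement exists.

none

For every candidate y, either e9 ∨ y ≠ e14 or e9 ∧ y ≠ e12; no complement exists.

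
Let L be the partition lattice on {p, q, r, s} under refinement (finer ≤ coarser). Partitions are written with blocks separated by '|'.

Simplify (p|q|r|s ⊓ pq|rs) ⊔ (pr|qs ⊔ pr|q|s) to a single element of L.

p|q|r|s ∧ pq|rs = p|q|r|s
pr|qs ∨ pr|q|s = pr|qs
p|q|r|s ∨ pr|qs = pr|qs

pr|qs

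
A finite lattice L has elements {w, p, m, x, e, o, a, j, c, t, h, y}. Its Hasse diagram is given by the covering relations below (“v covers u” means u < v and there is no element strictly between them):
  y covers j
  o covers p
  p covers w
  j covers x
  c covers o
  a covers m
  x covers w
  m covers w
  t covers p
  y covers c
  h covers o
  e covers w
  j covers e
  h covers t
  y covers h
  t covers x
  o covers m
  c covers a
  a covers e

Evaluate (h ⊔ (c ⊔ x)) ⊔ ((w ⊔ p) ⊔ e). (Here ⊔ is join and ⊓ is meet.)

y

c ∨ x = y
h ∨ y = y
w ∨ p = p
p ∨ e = c
y ∨ c = y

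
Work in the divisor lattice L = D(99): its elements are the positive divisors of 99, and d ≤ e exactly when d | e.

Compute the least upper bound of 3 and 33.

In the divisibility order, the join is the least common multiple: lcm(3, 33) = 33.

33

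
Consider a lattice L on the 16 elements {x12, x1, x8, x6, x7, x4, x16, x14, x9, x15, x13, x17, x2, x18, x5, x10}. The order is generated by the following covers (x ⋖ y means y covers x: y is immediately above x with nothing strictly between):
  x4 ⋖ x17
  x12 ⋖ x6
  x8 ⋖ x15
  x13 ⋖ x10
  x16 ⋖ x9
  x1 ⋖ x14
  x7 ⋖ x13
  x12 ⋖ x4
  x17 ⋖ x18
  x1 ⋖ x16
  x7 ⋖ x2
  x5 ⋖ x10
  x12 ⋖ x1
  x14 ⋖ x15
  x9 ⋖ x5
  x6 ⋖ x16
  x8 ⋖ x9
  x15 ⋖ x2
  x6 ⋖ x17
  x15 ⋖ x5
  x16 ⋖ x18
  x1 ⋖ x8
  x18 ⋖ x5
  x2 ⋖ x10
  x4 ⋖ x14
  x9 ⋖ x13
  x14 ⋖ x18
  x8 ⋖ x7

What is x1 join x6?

Common upper bounds of {x1, x6}: x10, x13, x16, x18, x5, x9.
The least among these is x16.

x16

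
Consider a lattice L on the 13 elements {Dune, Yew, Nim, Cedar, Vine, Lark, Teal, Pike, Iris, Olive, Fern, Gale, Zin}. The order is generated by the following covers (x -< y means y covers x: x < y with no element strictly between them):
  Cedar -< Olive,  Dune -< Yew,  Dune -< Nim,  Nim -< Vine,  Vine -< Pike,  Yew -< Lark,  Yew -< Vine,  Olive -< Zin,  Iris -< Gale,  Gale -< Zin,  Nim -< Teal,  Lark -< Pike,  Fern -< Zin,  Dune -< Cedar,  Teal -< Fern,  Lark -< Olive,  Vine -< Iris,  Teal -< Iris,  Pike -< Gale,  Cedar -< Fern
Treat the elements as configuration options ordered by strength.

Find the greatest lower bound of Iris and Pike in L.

Common lower bounds of {Iris, Pike}: Dune, Nim, Vine, Yew.
The greatest among these is Vine.

Vine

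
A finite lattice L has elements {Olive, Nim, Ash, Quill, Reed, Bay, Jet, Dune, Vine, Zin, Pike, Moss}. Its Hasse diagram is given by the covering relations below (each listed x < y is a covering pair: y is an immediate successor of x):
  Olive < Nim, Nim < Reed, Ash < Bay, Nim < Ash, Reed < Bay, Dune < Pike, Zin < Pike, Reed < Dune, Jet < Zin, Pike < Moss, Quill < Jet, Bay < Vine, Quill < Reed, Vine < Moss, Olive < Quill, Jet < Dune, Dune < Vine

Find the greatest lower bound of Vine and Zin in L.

Jet

Common lower bounds of {Vine, Zin}: Jet, Olive, Quill.
The greatest among these is Jet.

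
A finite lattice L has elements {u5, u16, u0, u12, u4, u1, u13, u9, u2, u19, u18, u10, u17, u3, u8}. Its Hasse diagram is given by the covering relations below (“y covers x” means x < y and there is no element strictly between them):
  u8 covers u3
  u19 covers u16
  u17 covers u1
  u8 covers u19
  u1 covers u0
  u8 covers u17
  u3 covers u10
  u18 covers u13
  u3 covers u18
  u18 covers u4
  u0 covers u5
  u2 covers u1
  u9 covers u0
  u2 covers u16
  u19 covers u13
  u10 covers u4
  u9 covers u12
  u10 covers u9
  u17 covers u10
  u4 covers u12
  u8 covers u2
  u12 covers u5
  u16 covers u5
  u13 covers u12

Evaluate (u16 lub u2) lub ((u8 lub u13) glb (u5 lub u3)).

u8

u16 ∨ u2 = u2
u8 ∨ u13 = u8
u5 ∨ u3 = u3
u8 ∧ u3 = u3
u2 ∨ u3 = u8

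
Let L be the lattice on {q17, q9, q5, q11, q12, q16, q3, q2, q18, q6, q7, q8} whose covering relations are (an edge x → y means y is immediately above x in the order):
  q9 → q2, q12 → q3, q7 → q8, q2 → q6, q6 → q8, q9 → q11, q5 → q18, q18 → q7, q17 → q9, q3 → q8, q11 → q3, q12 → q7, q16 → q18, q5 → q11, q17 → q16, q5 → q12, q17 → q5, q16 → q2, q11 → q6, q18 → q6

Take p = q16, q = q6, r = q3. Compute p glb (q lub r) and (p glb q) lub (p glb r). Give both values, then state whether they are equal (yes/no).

q16; q16; yes

q lub r = q8, so p glb (q lub r) = q16 glb q8 = q16.
p glb q = q16 and p glb r = q17, so (p glb q) lub (p glb r) = q16 lub q17 = q16.
Equal: yes.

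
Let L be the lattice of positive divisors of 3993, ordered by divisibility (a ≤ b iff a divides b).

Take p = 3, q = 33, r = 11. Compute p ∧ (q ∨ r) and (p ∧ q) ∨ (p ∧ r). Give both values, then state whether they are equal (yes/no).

3; 3; yes

q ∨ r = 33, so p ∧ (q ∨ r) = 3 ∧ 33 = 3.
p ∧ q = 3 and p ∧ r = 1, so (p ∧ q) ∨ (p ∧ r) = 3 ∨ 1 = 3.
Equal: yes.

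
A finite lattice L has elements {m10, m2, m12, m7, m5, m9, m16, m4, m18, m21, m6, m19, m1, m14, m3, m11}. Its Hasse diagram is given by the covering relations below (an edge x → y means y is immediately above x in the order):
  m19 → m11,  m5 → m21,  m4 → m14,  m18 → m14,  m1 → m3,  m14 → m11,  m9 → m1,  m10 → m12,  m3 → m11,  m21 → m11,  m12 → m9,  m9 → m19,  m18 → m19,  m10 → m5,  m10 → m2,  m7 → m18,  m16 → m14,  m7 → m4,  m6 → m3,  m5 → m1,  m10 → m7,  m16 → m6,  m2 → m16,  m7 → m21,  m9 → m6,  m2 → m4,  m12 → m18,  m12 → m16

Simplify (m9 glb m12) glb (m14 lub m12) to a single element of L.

m9 ∧ m12 = m12
m14 ∨ m12 = m14
m12 ∧ m14 = m12

m12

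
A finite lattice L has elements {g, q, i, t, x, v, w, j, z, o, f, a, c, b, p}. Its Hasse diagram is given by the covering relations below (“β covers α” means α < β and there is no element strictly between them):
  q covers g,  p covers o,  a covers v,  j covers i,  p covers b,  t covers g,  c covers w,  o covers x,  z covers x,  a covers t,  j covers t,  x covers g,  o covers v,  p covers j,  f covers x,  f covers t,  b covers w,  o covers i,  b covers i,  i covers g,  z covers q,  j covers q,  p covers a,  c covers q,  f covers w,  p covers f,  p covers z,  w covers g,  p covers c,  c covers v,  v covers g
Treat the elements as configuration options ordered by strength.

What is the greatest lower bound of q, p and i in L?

Common lower bounds of {q, p, i}: g.
The greatest among these is g.

g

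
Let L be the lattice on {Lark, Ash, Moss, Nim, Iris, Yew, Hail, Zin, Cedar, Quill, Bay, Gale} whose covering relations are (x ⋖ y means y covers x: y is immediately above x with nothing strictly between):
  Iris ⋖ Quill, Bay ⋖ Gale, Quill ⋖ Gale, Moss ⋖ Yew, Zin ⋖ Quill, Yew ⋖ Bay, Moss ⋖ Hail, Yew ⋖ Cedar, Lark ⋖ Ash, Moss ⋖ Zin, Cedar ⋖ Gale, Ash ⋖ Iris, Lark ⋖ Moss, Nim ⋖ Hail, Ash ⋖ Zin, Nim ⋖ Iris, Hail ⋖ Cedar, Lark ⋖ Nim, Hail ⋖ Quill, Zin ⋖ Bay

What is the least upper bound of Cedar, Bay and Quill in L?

Common upper bounds of {Cedar, Bay, Quill}: Gale.
The least among these is Gale.

Gale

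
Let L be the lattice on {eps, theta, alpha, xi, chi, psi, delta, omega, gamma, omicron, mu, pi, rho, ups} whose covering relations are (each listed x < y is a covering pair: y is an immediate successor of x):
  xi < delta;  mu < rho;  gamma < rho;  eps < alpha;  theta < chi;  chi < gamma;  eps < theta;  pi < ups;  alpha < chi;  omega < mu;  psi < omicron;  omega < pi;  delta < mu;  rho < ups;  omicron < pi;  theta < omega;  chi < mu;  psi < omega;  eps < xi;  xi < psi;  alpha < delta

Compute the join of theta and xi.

omega

Common upper bounds of {theta, xi}: mu, omega, pi, rho, ups.
The least among these is omega.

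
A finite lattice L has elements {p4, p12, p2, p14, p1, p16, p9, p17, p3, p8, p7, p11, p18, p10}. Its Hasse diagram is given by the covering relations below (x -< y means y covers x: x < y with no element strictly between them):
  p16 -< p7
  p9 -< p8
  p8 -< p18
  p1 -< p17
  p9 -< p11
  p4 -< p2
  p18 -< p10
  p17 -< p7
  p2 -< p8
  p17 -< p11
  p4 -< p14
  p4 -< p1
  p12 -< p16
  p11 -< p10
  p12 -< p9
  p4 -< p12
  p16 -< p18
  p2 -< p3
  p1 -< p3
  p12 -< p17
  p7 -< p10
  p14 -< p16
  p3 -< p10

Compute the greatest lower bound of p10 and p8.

p8

Common lower bounds of {p10, p8}: p12, p2, p4, p8, p9.
The greatest among these is p8.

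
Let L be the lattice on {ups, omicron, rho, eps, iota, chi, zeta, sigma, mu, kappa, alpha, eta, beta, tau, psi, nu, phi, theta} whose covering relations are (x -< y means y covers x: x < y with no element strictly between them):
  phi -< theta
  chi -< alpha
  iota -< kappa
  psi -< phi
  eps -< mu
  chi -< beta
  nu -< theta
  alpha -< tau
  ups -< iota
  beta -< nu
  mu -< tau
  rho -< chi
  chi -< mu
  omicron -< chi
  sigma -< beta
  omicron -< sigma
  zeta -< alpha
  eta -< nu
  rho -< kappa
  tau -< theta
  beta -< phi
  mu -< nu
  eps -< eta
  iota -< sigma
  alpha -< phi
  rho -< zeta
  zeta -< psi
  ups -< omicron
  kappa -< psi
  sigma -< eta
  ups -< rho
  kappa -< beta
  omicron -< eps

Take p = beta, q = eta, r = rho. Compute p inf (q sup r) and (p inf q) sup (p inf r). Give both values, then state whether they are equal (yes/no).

beta; beta; yes

q sup r = nu, so p inf (q sup r) = beta inf nu = beta.
p inf q = sigma and p inf r = rho, so (p inf q) sup (p inf r) = sigma sup rho = beta.
Equal: yes.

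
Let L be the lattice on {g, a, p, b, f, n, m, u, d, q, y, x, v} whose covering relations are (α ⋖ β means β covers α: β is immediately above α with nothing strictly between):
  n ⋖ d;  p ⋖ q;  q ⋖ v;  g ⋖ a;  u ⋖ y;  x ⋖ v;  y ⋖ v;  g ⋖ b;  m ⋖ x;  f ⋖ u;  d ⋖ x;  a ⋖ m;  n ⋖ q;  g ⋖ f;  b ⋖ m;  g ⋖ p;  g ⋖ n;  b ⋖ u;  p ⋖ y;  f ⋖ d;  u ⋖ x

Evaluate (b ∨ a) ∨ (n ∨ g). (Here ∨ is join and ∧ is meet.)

b ∨ a = m
n ∨ g = n
m ∨ n = x

x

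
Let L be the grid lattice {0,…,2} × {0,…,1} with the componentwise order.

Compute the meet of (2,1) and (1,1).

In a product of chains, the meet is componentwise min, giving (1,1).

(1,1)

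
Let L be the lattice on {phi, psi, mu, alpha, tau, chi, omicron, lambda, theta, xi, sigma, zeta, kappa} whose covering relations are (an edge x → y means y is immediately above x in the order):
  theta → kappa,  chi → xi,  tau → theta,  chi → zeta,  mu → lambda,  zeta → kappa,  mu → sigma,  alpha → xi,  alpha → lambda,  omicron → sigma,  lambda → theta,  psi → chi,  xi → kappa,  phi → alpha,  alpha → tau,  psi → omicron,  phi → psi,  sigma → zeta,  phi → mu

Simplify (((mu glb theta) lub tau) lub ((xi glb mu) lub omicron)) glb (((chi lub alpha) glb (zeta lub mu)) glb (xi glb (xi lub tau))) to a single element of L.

mu ∧ theta = mu
mu ∨ tau = theta
xi ∧ mu = phi
phi ∨ omicron = omicron
theta ∨ omicron = kappa
chi ∨ alpha = xi
zeta ∨ mu = zeta
xi ∧ zeta = chi
xi ∨ tau = kappa
xi ∧ kappa = xi
chi ∧ xi = chi
kappa ∧ chi = chi

chi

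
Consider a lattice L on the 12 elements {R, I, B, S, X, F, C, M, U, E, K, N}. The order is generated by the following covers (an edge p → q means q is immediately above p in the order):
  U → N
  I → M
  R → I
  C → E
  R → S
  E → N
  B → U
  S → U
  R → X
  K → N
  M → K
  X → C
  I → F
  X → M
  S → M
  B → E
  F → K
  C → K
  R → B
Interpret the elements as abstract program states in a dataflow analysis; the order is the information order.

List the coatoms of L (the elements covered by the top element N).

E, K, U

The coatoms are exactly the elements covered by N: E, K, U.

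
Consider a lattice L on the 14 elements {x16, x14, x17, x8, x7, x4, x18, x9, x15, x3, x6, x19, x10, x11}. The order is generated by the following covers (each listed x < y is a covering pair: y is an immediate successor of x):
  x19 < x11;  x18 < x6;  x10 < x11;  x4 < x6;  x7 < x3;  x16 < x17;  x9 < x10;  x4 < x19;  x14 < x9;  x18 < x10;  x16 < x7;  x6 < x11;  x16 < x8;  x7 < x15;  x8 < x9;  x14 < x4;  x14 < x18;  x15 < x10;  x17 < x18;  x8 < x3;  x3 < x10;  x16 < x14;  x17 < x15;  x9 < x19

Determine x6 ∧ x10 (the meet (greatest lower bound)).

Common lower bounds of {x6, x10}: x14, x16, x17, x18.
The greatest among these is x18.

x18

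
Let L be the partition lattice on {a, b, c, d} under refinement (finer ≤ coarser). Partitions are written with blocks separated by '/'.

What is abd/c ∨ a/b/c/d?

abd/c

The join of abd/c and a/b/c/d merges any blocks that overlap across the partitions, giving abd/c.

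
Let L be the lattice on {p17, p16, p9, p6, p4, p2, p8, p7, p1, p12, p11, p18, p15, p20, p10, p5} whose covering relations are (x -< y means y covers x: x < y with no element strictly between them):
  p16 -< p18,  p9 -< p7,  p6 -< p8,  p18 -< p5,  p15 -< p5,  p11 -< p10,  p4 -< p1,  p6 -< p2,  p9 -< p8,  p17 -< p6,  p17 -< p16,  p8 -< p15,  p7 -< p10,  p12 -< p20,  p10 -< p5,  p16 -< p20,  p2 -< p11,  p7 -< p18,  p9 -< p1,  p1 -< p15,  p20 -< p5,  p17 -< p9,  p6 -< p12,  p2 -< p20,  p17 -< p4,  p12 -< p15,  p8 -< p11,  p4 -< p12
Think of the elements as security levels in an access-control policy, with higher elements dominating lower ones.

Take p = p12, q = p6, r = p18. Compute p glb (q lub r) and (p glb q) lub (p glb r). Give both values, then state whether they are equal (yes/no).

q lub r = p5, so p glb (q lub r) = p12 glb p5 = p12.
p glb q = p6 and p glb r = p17, so (p glb q) lub (p glb r) = p6 lub p17 = p6.
Equal: no.

p12; p6; no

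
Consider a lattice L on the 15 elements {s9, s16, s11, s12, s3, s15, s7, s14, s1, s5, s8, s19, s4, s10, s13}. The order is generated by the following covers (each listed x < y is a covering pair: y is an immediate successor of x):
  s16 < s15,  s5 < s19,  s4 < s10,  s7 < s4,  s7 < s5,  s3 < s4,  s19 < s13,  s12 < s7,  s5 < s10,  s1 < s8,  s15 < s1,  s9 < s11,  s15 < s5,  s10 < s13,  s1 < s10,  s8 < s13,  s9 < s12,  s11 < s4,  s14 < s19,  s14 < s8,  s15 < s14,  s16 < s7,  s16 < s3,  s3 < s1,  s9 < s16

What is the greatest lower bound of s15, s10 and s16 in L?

s16

Common lower bounds of {s15, s10, s16}: s16, s9.
The greatest among these is s16.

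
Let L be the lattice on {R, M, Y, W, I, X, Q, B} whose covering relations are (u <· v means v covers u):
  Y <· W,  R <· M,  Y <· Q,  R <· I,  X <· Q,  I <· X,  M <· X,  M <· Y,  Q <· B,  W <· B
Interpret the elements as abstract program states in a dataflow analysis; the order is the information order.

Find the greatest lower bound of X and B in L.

X

Common lower bounds of {X, B}: I, M, R, X.
The greatest among these is X.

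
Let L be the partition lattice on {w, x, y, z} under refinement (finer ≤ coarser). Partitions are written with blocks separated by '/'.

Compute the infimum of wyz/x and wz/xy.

wz/x/y

Common lower bounds of {wyz/x, wz/xy}: w/x/y/z, wz/x/y.
The greatest among these is wz/x/y.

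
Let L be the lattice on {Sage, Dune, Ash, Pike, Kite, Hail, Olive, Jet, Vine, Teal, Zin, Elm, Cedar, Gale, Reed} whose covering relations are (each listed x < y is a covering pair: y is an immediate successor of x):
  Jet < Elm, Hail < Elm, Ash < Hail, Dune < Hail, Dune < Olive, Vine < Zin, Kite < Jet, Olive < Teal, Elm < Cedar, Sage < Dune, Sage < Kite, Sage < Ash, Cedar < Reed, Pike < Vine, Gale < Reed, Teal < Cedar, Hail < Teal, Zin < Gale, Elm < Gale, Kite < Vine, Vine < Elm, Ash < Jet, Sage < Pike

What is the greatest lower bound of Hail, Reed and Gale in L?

Hail

Common lower bounds of {Hail, Reed, Gale}: Ash, Dune, Hail, Sage.
The greatest among these is Hail.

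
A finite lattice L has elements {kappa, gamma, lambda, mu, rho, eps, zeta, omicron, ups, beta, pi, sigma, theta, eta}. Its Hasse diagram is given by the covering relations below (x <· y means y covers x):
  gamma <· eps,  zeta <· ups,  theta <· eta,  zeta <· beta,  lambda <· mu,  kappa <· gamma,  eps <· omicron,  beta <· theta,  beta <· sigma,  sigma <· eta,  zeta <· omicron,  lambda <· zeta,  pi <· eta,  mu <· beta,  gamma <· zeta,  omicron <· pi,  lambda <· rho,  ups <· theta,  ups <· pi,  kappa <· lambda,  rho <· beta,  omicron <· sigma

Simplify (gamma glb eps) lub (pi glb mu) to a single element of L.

gamma ∧ eps = gamma
pi ∧ mu = lambda
gamma ∨ lambda = zeta

zeta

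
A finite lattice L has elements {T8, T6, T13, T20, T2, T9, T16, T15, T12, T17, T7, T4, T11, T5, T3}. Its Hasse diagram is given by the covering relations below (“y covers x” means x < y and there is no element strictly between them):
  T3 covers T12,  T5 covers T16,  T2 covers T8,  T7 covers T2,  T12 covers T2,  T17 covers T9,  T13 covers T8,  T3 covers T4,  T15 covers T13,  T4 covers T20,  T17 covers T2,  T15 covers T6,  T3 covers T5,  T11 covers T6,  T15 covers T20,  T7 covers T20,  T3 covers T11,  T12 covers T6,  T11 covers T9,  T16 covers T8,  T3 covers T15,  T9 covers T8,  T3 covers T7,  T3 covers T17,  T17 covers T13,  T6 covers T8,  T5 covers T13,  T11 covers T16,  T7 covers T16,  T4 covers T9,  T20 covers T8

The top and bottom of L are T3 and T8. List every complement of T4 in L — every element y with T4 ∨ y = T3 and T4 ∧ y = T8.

Need y with T4 ∨ y = T3 and T4 ∧ y = T8.
Checking each element gives: T12, T13, T16, T2, T5, T6.

T12, T13, T16, T2, T5, T6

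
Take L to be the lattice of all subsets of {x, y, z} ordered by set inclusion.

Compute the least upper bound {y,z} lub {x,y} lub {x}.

Under ⊆, join is union: {y,z} ∪ {x,y} ∪ {x} = {x,y,z}.

{x,y,z}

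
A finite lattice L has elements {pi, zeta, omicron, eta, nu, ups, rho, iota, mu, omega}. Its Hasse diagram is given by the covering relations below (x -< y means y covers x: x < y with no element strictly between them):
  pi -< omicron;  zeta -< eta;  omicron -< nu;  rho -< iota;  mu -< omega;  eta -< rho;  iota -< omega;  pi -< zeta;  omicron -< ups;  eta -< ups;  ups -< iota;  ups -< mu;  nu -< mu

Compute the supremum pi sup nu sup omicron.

Common upper bounds of {pi, nu, omicron}: mu, nu, omega.
The least among these is nu.

nu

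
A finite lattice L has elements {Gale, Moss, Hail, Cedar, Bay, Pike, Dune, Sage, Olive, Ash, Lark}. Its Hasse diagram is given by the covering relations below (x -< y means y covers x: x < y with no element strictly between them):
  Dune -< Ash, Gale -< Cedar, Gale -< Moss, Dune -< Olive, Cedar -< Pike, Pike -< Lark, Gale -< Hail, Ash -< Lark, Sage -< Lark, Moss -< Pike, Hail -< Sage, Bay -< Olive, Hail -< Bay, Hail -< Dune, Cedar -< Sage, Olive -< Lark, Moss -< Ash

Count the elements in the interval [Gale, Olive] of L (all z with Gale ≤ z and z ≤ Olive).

The interval [Gale, Olive] = {Bay, Dune, Gale, Hail, Olive}, which has 5 elements.

5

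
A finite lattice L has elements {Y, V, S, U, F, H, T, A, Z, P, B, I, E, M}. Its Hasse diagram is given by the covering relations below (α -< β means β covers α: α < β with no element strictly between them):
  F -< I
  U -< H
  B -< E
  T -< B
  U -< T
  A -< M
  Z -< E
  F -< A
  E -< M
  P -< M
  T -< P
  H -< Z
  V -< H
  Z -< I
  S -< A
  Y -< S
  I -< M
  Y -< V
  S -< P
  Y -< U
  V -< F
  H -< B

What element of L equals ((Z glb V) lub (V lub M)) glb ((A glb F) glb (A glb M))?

Z ∧ V = V
V ∨ M = M
V ∨ M = M
A ∧ F = F
A ∧ M = A
F ∧ A = F
M ∧ F = F

F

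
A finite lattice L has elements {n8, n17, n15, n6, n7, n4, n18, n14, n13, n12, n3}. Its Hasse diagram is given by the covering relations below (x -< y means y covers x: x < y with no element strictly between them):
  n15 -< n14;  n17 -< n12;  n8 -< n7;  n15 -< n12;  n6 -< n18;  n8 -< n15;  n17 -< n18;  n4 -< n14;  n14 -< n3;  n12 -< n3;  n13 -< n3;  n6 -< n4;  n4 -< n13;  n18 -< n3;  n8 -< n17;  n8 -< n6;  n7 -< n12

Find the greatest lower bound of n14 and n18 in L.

Common lower bounds of {n14, n18}: n6, n8.
The greatest among these is n6.

n6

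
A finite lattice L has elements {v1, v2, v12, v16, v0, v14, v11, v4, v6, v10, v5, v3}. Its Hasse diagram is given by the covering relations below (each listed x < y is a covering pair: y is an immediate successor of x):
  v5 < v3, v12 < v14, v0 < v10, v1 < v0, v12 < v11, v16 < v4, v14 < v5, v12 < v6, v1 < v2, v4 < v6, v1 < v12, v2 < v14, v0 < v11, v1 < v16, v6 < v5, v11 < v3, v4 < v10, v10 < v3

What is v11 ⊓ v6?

v12

Common lower bounds of {v11, v6}: v1, v12.
The greatest among these is v12.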